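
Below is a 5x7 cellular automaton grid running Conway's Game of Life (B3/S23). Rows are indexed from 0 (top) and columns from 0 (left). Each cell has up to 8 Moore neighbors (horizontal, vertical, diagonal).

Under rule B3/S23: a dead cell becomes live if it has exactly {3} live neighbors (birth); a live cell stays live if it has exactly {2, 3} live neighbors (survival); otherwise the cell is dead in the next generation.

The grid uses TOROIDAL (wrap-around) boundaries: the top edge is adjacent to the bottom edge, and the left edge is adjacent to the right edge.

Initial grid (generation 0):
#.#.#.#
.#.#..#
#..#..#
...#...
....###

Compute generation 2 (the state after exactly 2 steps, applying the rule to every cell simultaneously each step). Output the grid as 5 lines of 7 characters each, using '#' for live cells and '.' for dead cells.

Answer: .##.#..
.#.....
##...##
.#.#...
#.#.###

Derivation:
Simulating step by step:
Generation 0 (given above): 14 live cells
Generation 1: 15 live cells
.##.#..
.#.##..
#..##.#
#..#...
#...#.#
Generation 2: 15 live cells
(generation 2 grid is the final answer)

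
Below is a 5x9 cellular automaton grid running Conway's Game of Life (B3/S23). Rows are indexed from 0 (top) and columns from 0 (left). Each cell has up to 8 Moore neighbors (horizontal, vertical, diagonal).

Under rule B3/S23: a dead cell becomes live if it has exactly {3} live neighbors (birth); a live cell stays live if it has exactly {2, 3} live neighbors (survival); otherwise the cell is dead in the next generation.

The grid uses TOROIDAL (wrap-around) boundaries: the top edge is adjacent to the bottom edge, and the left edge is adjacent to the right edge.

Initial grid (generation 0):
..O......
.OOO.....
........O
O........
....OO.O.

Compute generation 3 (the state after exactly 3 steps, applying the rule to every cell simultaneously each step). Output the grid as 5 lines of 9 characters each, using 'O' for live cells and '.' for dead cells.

Simulating step by step:
Generation 0 (given above): 9 live cells
Generation 1: 10 live cells
.OO.O....
.OOO.....
OOO......
........O
.........
Generation 2: 5 live cells
.O.......
.........
O..O.....
OO.......
.........
Generation 3: 6 live cells
(generation 3 grid is the final answer)

Answer: .........
.........
OO.......
OO.......
OO.......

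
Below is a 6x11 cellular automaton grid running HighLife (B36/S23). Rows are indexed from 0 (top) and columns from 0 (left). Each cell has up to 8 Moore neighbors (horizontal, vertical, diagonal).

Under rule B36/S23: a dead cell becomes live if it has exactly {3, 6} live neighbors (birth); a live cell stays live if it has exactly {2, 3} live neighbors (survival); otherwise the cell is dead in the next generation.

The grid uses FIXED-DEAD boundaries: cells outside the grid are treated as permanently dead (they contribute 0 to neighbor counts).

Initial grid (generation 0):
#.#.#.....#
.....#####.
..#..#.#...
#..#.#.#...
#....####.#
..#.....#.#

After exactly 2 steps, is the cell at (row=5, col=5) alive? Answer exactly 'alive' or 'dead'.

Simulating step by step:
Generation 0 (given above): 25 live cells
Generation 1: 21 live cells
.....#####.
.#.###.###.
.....#.....
.#...#.....
.#..##..#..
......#.#..
Generation 2: 15 live cells
.....#...#.
......#..#.
..#..#..#..
.....##....
....####...
.....#.#...

Cell (5,5) at generation 2: 1 -> alive

Answer: alive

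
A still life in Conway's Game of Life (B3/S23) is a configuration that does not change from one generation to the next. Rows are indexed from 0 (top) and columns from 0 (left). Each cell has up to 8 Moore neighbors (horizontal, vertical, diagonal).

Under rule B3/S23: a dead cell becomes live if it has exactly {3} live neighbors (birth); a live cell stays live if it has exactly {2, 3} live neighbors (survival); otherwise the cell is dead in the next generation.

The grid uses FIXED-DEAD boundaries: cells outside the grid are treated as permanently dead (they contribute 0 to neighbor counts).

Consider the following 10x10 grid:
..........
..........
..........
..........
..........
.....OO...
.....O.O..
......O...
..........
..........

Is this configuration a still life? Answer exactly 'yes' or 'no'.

Compute generation 1 and compare to generation 0 (given above):
Generation 1:
..........
..........
..........
..........
..........
.....OO...
.....O.O..
......O...
..........
..........
The grids are IDENTICAL -> still life.

Answer: yes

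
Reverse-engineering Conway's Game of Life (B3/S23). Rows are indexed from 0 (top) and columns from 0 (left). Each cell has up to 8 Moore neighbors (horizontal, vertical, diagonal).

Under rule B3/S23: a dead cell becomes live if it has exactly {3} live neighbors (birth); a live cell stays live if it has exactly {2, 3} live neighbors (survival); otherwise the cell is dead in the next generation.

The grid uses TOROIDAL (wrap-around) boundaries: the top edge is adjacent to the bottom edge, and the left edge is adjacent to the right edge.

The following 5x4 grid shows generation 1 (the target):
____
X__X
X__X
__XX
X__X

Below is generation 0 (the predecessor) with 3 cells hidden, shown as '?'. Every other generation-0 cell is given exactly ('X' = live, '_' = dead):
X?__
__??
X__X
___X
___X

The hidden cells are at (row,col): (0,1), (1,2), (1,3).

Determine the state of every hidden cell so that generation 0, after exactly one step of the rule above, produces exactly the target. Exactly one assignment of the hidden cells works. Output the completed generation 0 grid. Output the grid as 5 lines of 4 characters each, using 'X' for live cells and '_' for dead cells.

Answer: X___
____
X__X
___X
___X

Derivation:
Hidden generation-0 cells (in order): (0,1), (1,2), (1,3).
A hidden cell only influences target cells in its own 3x3 neighborhood. Try each of the 2^3 = 8 assignments, step the completed generation 0 forward once under B3/S23, and compare with the target:
  (0,1)=_ (1,2)=_ (1,3)=_ -> step reproduces the target at every cell -> ACCEPT
  (0,1)=_ (1,2)=_ (1,3)=X -> step gives (0,0)='X' but target has '_' -> reject
  (0,1)=_ (1,2)=X (1,3)=_ -> step gives (0,3)='X' but target has '_' -> reject
  (0,1)=_ (1,2)=X (1,3)=X -> step gives (0,0)='X' but target has '_' -> reject
  (0,1)=X (1,2)=_ (1,3)=_ -> step gives (0,0)='X' but target has '_' -> reject
  (0,1)=X (1,2)=_ (1,3)=X -> step gives (0,0)='X' but target has '_' -> reject
  (0,1)=X (1,2)=X (1,3)=_ -> step gives (0,0)='X' but target has '_' -> reject
  (0,1)=X (1,2)=X (1,3)=X -> step gives (0,0)='X' but target has '_' -> reject
Unique solution: (0,1)=dead, (1,2)=dead, (1,3)=dead.
Check: live-neighbor counts of every cell in the completed generation 0:
1112
3213
2122
4133
3122
Applying B3/S23 to generation 0 with these counts gives:
____
X__X
X__X
__XX
X__X
which matches the target exactly.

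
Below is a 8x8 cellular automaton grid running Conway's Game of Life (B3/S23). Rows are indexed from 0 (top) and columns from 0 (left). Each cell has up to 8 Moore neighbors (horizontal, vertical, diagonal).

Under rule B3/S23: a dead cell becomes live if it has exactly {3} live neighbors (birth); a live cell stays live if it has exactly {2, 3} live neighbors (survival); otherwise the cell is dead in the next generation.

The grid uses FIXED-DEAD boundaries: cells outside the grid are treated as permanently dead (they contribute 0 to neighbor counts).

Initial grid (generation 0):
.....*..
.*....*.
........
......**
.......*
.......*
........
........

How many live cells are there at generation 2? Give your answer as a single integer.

Simulating step by step:
Generation 0 (given above): 7 live cells
Generation 1: 5 live cells
........
........
......**
......**
.......*
........
........
........
Generation 2: 4 live cells
........
........
......**
........
......**
........
........
........
Population at generation 2: 4

Answer: 4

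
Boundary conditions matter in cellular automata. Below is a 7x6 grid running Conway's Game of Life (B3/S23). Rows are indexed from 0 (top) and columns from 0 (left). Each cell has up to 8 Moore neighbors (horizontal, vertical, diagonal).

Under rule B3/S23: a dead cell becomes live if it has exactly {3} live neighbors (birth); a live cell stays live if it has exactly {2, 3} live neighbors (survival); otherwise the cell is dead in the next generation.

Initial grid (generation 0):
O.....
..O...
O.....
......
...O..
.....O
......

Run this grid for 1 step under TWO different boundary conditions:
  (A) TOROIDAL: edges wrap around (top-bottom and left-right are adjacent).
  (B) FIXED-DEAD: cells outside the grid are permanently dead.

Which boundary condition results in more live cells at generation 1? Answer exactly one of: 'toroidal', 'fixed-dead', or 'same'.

Under TOROIDAL boundary, generation 1:
......
.O....
......
......
......
......
......
Population = 1

Under FIXED-DEAD boundary, generation 1:
......
.O....
......
......
......
......
......
Population = 1

Comparison: toroidal=1, fixed-dead=1 -> same

Answer: same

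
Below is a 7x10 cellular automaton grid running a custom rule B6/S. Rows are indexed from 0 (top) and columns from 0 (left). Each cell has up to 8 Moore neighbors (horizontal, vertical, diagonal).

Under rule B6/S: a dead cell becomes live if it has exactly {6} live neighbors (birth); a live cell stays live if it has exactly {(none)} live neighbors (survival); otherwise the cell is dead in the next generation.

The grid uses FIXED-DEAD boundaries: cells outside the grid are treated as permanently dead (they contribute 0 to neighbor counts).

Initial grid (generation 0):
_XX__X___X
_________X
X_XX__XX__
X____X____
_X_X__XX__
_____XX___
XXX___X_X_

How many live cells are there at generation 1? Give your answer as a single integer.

Simulating step by step:
Generation 0 (given above): 23 live cells
Generation 1: 0 live cells
__________
__________
__________
__________
__________
__________
__________
Population at generation 1: 0

Answer: 0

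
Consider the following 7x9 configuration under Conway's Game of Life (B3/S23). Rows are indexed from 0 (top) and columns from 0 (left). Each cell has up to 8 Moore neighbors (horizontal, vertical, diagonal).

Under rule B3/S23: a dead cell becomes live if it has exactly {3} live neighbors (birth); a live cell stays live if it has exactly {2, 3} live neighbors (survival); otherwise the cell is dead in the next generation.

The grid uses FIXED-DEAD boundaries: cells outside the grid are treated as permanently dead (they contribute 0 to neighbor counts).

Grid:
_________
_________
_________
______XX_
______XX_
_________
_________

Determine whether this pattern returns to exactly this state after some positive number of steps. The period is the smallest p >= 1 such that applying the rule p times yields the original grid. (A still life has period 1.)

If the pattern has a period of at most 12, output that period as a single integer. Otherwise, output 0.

Simulating and comparing each generation to the original:
Gen 0 (original, given above): 4 live cells
Gen 1: 4 live cells, MATCHES original -> period = 1

Answer: 1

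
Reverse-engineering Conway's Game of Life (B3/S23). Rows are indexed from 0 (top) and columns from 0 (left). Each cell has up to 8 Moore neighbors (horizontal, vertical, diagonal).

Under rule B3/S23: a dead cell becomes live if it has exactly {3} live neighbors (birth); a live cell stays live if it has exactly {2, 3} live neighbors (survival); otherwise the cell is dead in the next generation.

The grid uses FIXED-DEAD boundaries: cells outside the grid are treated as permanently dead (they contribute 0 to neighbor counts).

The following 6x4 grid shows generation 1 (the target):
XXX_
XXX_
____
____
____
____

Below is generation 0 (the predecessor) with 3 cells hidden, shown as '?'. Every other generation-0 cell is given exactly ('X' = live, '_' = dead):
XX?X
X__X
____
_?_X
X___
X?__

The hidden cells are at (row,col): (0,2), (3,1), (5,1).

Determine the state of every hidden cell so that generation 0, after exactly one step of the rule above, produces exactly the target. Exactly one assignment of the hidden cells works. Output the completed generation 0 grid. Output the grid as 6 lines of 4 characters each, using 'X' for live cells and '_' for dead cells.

Hidden generation-0 cells (in order): (0,2), (3,1), (5,1).
A hidden cell only influences target cells in its own 3x3 neighborhood. Try each of the 2^3 = 8 assignments, step the completed generation 0 forward once under B3/S23, and compare with the target:
  (0,2)=_ (3,1)=_ (5,1)=_ -> step reproduces the target at every cell -> ACCEPT
  (0,2)=_ (3,1)=_ (5,1)=X -> step gives (4,0)='X' but target has '_' -> reject
  (0,2)=_ (3,1)=X (5,1)=_ -> step gives (2,2)='X' but target has '_' -> reject
  (0,2)=_ (3,1)=X (5,1)=X -> step gives (2,2)='X' but target has '_' -> reject
  (0,2)=X (3,1)=_ (5,1)=_ -> step gives (0,3)='X' but target has '_' -> reject
  (0,2)=X (3,1)=_ (5,1)=X -> step gives (0,3)='X' but target has '_' -> reject
  (0,2)=X (3,1)=X (5,1)=_ -> step gives (0,3)='X' but target has '_' -> reject
  (0,2)=X (3,1)=X (5,1)=X -> step gives (0,3)='X' but target has '_' -> reject
Unique solution: (0,2)=dead, (3,1)=dead, (5,1)=dead.
Check: live-neighbor counts of every cell in the completed generation 0:
2231
2331
1122
1110
1211
1200
Applying B3/S23 to generation 0 with these counts gives:
XXX_
XXX_
____
____
____
____
which matches the target exactly.

Answer: XX_X
X__X
____
___X
X___
X___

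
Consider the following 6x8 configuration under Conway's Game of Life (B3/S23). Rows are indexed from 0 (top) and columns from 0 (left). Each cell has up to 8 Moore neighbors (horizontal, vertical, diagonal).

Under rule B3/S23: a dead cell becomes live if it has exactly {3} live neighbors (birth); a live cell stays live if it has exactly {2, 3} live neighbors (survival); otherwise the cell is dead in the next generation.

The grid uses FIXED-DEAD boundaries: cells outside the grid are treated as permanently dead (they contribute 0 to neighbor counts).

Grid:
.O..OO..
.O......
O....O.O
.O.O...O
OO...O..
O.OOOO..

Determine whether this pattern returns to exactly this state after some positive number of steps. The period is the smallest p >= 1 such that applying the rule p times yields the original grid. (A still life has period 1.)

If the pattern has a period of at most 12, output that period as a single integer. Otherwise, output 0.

Simulating and comparing each generation to the original:
Gen 0 (original, given above): 18 live cells
Gen 1: 20 live cells, differs from original
Gen 2: 17 live cells, differs from original
Gen 3: 18 live cells, differs from original
Gen 4: 12 live cells, differs from original
Gen 5: 14 live cells, differs from original
Gen 6: 9 live cells, differs from original
Gen 7: 5 live cells, differs from original
Gen 8: 2 live cells, differs from original
Gen 9: 0 live cells, differs from original
Gen 10: 0 live cells, differs from original
Gen 11: 0 live cells, differs from original
Gen 12: 0 live cells, differs from original
No period found within 12 steps.

Answer: 0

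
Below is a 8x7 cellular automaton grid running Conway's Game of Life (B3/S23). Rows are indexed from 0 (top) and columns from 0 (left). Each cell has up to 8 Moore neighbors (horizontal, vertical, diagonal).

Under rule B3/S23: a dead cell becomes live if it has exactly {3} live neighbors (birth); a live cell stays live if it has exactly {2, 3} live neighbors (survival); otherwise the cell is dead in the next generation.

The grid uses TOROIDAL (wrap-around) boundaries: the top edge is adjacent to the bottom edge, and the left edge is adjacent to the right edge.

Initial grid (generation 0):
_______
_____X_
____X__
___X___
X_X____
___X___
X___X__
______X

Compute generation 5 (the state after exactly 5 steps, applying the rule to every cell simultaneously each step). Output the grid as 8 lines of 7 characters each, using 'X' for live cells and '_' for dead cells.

Simulating step by step:
Generation 0 (given above): 9 live cells
Generation 1: 6 live cells
_______
_______
____X__
___X___
__XX___
_X_X___
_______
_______
Generation 2: 6 live cells
_______
_______
_______
__XXX__
___XX__
___X___
_______
_______
Generation 3: 5 live cells
_______
_______
___X___
__X_X__
_______
___XX__
_______
_______
Generation 4: 3 live cells
_______
_______
___X___
___X___
____X__
_______
_______
_______
Generation 5: 2 live cells
(generation 5 grid is the final answer)

Answer: _______
_______
_______
___XX__
_______
_______
_______
_______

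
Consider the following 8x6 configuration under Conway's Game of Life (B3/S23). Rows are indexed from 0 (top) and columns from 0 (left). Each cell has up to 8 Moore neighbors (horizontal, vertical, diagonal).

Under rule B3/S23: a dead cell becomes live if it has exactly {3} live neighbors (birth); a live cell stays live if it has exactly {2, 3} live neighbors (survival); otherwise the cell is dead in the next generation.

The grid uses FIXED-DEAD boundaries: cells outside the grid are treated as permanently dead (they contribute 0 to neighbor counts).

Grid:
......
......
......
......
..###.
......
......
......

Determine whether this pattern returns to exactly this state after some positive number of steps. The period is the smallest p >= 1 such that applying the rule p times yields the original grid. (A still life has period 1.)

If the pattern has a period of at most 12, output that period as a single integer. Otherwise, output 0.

Simulating and comparing each generation to the original:
Gen 0 (original, given above): 3 live cells
Gen 1: 3 live cells, differs from original
Gen 2: 3 live cells, MATCHES original -> period = 2

Answer: 2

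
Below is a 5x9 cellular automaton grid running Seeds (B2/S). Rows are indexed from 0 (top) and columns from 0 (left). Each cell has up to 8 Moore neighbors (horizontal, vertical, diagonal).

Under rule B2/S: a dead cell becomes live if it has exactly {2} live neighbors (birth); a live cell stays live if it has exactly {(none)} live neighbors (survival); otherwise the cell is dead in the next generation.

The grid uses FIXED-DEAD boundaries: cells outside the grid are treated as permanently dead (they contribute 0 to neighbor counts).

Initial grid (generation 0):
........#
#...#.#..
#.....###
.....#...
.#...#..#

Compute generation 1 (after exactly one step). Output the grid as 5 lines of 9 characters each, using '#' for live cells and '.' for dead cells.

Answer: .....#.#.
.#.......
.#..#....
##..#....
....#.#..

Derivation:
Simulating step by step:
Generation 0 (given above): 12 live cells
Generation 1: 10 live cells
(generation 1 grid is the final answer)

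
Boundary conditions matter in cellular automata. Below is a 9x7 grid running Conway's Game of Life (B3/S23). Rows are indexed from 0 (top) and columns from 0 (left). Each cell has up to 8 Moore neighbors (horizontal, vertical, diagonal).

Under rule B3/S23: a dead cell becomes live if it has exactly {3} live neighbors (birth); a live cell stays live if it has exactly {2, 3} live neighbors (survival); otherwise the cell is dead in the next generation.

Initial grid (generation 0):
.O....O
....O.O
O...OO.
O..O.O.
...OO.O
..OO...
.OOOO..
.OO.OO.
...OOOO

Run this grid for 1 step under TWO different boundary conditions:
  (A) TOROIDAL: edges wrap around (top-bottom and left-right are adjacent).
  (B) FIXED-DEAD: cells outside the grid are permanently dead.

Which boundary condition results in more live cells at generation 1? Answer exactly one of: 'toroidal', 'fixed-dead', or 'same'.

Under TOROIDAL boundary, generation 1:
...O..O
....O.O
O..O...
O..O...
.....OO
.O...O.
.....O.
OO....O
.O.O..O
Population = 19

Under FIXED-DEAD boundary, generation 1:
.....O.
....O.O
...O..O
...O..O
.....O.
.O...O.
.....O.
.O....O
..OO..O
Population = 16

Comparison: toroidal=19, fixed-dead=16 -> toroidal

Answer: toroidal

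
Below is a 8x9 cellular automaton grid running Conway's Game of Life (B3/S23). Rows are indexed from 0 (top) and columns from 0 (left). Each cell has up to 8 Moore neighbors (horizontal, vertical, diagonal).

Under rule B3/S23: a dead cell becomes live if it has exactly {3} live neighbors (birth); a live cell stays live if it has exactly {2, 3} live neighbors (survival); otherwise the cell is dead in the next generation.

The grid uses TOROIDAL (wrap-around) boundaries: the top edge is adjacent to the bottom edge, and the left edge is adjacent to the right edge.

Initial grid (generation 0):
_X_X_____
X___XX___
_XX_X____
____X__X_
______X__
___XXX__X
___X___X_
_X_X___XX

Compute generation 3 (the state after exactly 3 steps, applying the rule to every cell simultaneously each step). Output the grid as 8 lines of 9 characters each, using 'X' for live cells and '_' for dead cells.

Simulating step by step:
Generation 0 (given above): 21 live cells
Generation 1: 27 live cells
_X_X____X
X___XX___
_X__X____
___X_X___
___X__XX_
___XXXXX_
X__X__XX_
X__XX__XX
Generation 2: 27 live cells
_XXX_X_X_
XXXXXX___
___X_____
__XX_XX__
__XX___X_
__XX_____
X_X______
_X_XX_X__
Generation 3: 12 live cells
(generation 3 grid is the final answer)

Answer: _________
X____XX__
______X__
______X__
_X____X__
_________
____X____
X___XXX__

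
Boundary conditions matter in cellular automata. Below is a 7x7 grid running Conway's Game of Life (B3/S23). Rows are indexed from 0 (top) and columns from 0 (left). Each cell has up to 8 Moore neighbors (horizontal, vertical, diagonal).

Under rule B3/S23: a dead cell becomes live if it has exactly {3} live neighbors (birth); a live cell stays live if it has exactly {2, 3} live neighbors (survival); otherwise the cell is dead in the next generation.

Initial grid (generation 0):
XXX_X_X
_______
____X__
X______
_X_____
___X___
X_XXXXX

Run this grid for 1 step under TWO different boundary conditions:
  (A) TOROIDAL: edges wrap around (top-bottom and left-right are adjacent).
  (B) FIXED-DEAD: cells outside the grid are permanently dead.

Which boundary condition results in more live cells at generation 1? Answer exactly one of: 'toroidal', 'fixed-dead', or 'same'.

Under TOROIDAL boundary, generation 1:
__X_X__
XX_X_X_
_______
_______
_______
XX_X_XX
_______
Population = 11

Under FIXED-DEAD boundary, generation 1:
_X_____
_X_X_X_
_______
_______
_______
_X_X_X_
__XXXX_
Population = 11

Comparison: toroidal=11, fixed-dead=11 -> same

Answer: same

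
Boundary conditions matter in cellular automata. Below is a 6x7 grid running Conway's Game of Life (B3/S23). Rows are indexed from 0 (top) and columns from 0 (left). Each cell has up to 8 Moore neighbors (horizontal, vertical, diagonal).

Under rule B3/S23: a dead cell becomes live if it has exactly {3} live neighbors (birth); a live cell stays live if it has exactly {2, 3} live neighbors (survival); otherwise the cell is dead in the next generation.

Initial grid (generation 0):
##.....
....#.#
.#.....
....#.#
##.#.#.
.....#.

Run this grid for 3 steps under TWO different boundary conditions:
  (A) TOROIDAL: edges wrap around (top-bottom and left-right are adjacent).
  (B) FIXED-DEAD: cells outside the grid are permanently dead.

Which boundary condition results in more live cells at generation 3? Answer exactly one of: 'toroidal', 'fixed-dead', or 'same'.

Answer: toroidal

Derivation:
Under TOROIDAL boundary, generation 3:
..#..##
..#....
#.#.###
..####.
#.#####
..#..#.
Population = 21

Under FIXED-DEAD boundary, generation 3:
.......
.......
.....#.
.#.####
..#...#
.......
Population = 8

Comparison: toroidal=21, fixed-dead=8 -> toroidal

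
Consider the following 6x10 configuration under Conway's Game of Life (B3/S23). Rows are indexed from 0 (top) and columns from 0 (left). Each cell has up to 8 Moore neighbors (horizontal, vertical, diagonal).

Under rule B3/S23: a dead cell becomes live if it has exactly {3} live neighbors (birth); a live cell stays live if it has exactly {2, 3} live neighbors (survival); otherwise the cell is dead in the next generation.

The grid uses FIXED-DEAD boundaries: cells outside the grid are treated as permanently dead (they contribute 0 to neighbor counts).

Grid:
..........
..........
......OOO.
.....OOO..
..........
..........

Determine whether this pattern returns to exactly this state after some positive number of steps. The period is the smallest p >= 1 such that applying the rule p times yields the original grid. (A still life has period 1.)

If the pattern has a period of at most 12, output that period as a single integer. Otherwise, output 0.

Answer: 2

Derivation:
Simulating and comparing each generation to the original:
Gen 0 (original, given above): 6 live cells
Gen 1: 6 live cells, differs from original
Gen 2: 6 live cells, MATCHES original -> period = 2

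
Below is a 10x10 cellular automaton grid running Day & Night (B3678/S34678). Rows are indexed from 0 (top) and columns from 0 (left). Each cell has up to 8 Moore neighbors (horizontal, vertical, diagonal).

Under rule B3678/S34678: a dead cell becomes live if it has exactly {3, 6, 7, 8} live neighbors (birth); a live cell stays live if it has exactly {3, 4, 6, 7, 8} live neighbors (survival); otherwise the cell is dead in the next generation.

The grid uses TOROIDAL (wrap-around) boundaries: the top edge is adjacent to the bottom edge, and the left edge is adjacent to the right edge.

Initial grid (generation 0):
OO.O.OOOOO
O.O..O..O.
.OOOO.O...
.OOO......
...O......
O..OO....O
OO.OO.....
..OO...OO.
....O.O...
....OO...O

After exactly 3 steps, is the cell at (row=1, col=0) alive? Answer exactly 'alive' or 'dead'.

Answer: alive

Derivation:
Simulating step by step:
Generation 0 (given above): 38 live cells
Generation 1: 38 live cells
OOO..OOOO.
OO...O..O.
O.O.OO....
.OO.......
OO.O......
OO.OO.....
OO..O...O.
.OOO.O....
....O..OO.
...OO....O
Generation 2: 45 live cells
OOOO.OOOO.
OO.O.O....
OOOO.....O
..O.O.....
O.OOO.....
...OO.....
O.O.OO...O
OOOO...OOO
....OO....
OOOOO....O
Generation 3: 47 live cells
OOO.OOO...
OOOO...OO.
O..O......
.O.OO....O
.OOOOO....
O..O.....O
O.OOO....O
OOOO..O.OO
OOOOO.....
O......OOO

Cell (1,0) at generation 3: 1 -> alive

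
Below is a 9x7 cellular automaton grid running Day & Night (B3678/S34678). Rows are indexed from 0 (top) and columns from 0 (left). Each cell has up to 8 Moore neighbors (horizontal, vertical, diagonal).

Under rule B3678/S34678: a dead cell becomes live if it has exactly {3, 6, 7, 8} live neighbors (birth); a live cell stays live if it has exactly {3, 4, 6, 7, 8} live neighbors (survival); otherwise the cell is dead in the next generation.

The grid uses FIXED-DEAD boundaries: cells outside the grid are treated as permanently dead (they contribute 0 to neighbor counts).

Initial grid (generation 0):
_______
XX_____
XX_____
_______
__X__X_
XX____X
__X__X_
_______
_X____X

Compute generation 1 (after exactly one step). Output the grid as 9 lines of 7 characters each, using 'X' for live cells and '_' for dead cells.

Answer: _______
XX_____
XX_____
_X_____
_X_____
_XX__X_
_X_____
_______
_______

Derivation:
Simulating step by step:
Generation 0 (given above): 13 live cells
Generation 1: 10 live cells
(generation 1 grid is the final answer)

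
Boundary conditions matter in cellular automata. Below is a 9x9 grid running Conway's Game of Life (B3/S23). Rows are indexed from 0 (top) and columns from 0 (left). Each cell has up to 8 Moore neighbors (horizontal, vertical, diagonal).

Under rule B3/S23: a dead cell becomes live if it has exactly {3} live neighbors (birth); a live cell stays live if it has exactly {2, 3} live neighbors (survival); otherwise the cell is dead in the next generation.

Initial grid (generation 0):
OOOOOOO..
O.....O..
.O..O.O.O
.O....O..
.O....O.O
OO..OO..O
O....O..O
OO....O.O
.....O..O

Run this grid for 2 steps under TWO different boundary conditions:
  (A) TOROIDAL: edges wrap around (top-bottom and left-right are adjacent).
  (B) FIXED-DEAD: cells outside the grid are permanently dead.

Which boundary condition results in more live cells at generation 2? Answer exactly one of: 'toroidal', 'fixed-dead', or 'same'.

Under TOROIDAL boundary, generation 2:
.OOOOOO..
...O..O.O
OOO..OO..
.....OO..
...O..O..
OOOOO....
.......O.
......OO.
...O....O
Population = 28

Under FIXED-DEAD boundary, generation 2:
OOOOOOO..
...OO.OO.
..O..OOO.
.....OOO.
...O..O..
OOOOO....
........O
....O...O
......OO.
Population = 30

Comparison: toroidal=28, fixed-dead=30 -> fixed-dead

Answer: fixed-dead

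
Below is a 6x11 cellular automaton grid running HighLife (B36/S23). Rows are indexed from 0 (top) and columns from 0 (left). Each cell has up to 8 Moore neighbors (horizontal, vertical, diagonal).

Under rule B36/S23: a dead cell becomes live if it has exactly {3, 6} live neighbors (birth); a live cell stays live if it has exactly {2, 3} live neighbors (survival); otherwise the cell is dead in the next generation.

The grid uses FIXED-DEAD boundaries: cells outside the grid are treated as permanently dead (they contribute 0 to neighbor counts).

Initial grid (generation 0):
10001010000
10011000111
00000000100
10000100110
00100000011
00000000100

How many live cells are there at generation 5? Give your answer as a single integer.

Simulating step by step:
Generation 0 (given above): 18 live cells
Generation 1: 18 live cells
00011100010
00011101110
00001001011
00000000101
00000000001
00000000010
Generation 2: 15 live cells
00010110010
00000001000
00011111101
00000000101
00000000001
00000000000
Generation 3: 14 live cells
00000010000
00010010010
00001110100
00001110101
00000000010
00000000000
Generation 4: 9 live cells
00000000000
00001010000
00010000100
00001010100
00000100010
00000000000
Generation 5: 8 live cells
00000000000
00000000000
00011000000
00001101110
00000100000
00000000000
Population at generation 5: 8

Answer: 8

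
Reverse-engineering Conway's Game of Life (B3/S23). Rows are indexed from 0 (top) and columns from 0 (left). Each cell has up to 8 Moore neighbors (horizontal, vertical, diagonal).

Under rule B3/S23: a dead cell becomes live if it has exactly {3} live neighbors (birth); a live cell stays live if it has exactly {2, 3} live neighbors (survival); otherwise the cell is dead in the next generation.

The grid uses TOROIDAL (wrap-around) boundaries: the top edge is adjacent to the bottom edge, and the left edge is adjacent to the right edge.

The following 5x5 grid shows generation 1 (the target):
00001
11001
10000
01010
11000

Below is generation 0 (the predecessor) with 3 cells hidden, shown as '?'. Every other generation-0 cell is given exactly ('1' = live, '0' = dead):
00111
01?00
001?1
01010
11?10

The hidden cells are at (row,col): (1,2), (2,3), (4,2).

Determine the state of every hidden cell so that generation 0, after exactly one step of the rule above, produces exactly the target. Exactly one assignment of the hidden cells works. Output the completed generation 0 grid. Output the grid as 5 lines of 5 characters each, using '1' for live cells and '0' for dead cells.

Answer: 00111
01100
00101
01010
11010

Derivation:
Hidden generation-0 cells (in order): (1,2), (2,3), (4,2).
A hidden cell only influences target cells in its own 3x3 neighborhood. Try each of the 2^3 = 8 assignments, step the completed generation 0 forward once under B3/S23, and compare with the target:
  (1,2)=0 (2,3)=0 (4,2)=0 -> step gives (0,3)='1' but target has '0' -> reject
  (1,2)=0 (2,3)=0 (4,2)=1 -> step gives (2,1)='1' but target has '0' -> reject
  (1,2)=0 (2,3)=1 (4,2)=0 -> step gives (0,3)='1' but target has '0' -> reject
  (1,2)=0 (2,3)=1 (4,2)=1 -> step gives (1,4)='0' but target has '1' -> reject
  (1,2)=1 (2,3)=0 (4,2)=0 -> step reproduces the target at every cell -> ACCEPT
  (1,2)=1 (2,3)=0 (4,2)=1 -> step gives (3,1)='0' but target has '1' -> reject
  (1,2)=1 (2,3)=1 (4,2)=0 -> step gives (1,4)='0' but target has '1' -> reject
  (1,2)=1 (2,3)=1 (4,2)=1 -> step gives (1,4)='0' but target has '1' -> reject
Unique solution: (1,2)=live, (2,3)=dead, (4,2)=dead.
Check: live-neighbor counts of every cell in the completed generation 0:
45543
33463
34441
43534
33645
Applying B3/S23 to generation 0 with these counts gives:
00001
11001
10000
01010
11000
which matches the target exactly.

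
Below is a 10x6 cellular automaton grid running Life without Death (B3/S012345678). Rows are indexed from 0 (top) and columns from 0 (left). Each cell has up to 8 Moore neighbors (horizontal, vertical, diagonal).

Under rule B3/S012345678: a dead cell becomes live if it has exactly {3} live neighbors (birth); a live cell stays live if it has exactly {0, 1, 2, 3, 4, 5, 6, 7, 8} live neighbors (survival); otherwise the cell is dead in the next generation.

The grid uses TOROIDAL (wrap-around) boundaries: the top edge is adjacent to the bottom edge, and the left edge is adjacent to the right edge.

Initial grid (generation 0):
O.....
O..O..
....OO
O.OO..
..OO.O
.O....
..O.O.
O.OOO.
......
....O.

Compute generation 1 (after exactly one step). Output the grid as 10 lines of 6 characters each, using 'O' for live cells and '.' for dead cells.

Simulating step by step:
Generation 0 (given above): 19 live cells
Generation 1: 33 live cells
(generation 1 grid is the final answer)

Answer: O....O
O..OO.
OOO.OO
OOOO..
O.OOOO
.O..O.
..O.OO
OOOOOO
....OO
....O.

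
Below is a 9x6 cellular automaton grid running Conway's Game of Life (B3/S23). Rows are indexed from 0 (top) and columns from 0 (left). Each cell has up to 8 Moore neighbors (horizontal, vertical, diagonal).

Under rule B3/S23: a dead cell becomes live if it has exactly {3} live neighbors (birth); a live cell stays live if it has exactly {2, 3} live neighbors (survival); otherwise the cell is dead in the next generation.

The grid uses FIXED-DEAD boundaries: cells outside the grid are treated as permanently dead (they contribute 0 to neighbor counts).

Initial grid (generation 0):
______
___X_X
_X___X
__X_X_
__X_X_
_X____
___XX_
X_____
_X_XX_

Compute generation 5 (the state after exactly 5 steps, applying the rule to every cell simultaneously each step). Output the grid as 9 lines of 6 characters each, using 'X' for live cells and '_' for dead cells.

Answer: __XXX_
__X_X_
_X____
_XX_X_
_X___X
_X__X_
__X_X_
______
______

Derivation:
Simulating step by step:
Generation 0 (given above): 15 live cells
Generation 1: 13 live cells
______
____X_
__XX_X
_XX_XX
_XX___
__X_X_
______
__X___
______
Generation 2: 13 live cells
______
___XX_
_XX__X
____XX
____XX
_XXX__
___X__
______
______
Generation 3: 11 live cells
______
__XXX_
__X__X
___X__
__X__X
__XX__
___X__
______
______
Generation 4: 15 live cells
___X__
__XXX_
__X___
__XXX_
__X_X_
__XXX_
__XX__
______
______
Generation 5: 15 live cells
(generation 5 grid is the final answer)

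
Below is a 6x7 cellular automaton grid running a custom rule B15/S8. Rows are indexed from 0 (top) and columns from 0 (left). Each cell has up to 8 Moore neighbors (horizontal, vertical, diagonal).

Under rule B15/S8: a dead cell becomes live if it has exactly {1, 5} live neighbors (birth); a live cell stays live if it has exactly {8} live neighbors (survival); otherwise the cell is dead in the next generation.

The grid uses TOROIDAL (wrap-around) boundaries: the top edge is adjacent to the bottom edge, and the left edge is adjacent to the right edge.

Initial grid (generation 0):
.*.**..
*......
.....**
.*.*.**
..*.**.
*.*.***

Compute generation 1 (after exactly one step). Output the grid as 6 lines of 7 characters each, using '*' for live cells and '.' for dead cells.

Simulating step by step:
Generation 0 (given above): 18 live cells
Generation 1: 3 live cells
(generation 1 grid is the final answer)

Answer: .......
.......
...*...
....*..
...*...
.......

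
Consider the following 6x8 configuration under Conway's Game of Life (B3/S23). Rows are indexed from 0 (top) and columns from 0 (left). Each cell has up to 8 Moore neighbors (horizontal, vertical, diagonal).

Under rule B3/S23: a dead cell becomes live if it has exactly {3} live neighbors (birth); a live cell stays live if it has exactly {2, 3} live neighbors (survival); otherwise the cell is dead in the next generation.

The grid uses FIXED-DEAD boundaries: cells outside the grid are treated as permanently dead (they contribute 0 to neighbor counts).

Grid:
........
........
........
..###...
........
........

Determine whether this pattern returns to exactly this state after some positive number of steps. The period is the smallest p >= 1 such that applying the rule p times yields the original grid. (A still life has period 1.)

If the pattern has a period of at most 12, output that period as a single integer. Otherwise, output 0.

Answer: 2

Derivation:
Simulating and comparing each generation to the original:
Gen 0 (original, given above): 3 live cells
Gen 1: 3 live cells, differs from original
Gen 2: 3 live cells, MATCHES original -> period = 2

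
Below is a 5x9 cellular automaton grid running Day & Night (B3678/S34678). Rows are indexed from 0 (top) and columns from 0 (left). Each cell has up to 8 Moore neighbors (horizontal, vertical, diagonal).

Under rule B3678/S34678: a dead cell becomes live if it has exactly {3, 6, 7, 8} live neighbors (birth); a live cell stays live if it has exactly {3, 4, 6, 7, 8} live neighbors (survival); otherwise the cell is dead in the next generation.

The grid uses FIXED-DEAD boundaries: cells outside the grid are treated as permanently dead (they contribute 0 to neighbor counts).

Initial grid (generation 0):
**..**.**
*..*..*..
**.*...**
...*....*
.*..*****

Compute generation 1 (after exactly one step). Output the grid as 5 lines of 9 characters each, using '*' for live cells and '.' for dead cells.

Answer: ......*..
*....**..
....*..*.
**...*.**
.......*.

Derivation:
Simulating step by step:
Generation 0 (given above): 22 live cells
Generation 1: 12 live cells
(generation 1 grid is the final answer)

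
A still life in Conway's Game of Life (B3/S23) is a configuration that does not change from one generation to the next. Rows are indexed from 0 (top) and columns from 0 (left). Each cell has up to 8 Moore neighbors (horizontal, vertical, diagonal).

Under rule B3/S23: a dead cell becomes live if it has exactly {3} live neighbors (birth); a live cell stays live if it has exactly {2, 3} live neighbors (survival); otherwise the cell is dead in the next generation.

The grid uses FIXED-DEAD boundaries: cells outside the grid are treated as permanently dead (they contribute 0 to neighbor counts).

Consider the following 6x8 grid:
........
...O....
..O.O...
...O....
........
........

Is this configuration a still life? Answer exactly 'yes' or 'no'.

Answer: yes

Derivation:
Compute generation 1 and compare to generation 0 (given above):
Generation 1:
........
...O....
..O.O...
...O....
........
........
The grids are IDENTICAL -> still life.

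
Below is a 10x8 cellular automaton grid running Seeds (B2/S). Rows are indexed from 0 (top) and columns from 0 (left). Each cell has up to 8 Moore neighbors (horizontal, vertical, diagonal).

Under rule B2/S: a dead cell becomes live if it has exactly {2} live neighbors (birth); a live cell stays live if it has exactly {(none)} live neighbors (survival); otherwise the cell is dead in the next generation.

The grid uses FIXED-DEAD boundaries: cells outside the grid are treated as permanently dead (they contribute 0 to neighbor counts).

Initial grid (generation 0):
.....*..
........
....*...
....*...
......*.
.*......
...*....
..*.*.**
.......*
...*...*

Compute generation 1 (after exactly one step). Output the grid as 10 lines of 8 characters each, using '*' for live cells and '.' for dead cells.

Answer: ........
....**..
...*.*..
...*....
.....*..
..*.....
.*..****
.....*..
..*.**..
......*.

Derivation:
Simulating step by step:
Generation 0 (given above): 13 live cells
Generation 1: 17 live cells
(generation 1 grid is the final answer)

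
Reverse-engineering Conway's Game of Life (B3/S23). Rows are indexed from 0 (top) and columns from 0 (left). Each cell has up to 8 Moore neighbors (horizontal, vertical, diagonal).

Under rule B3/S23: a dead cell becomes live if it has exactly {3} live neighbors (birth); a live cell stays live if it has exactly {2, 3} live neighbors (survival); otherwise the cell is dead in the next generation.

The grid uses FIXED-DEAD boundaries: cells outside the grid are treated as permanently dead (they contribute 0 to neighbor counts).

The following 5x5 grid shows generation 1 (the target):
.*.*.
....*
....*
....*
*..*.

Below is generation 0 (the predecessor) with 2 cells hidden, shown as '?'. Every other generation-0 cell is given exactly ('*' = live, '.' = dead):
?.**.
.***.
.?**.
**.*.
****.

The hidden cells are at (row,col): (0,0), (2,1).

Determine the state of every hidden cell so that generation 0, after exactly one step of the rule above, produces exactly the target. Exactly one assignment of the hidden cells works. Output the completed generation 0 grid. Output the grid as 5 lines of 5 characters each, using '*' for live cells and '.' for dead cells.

Hidden generation-0 cells (in order): (0,0), (2,1).
A hidden cell only influences target cells in its own 3x3 neighborhood. Try each of the 2^2 = 4 assignments, step the completed generation 0 forward once under B3/S23, and compare with the target:
  (0,0)=. (2,1)=. -> step gives (1,1)='*' but target has '.' -> reject
  (0,0)=. (2,1)=* -> step reproduces the target at every cell -> ACCEPT
  (0,0)=* (2,1)=. -> step gives (0,1)='.' but target has '*' -> reject
  (0,0)=* (2,1)=* -> step gives (0,1)='.' but target has '*' -> reject
Unique solution: (0,0)=dead, (2,1)=live.
Check: live-neighbor counts of every cell in the completed generation 0:
13432
24753
45743
46843
34422
Applying B3/S23 to generation 0 with these counts gives:
.*.*.
....*
....*
....*
*..*.
which matches the target exactly.

Answer: ..**.
.***.
.***.
**.*.
****.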